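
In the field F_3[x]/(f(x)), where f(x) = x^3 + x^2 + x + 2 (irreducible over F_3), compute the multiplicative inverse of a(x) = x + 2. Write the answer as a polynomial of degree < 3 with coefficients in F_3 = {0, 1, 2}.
a(x)^(-1) ≡ x^2 + 2x (mod f(x))

Since f is irreducible over F_3, F_3[x]/(f) is a field and a(x) ≠ 0 has an inverse. Apply the extended Euclidean algorithm to f(x) and a(x) in F_3[x]: f(x) = (x^2 + 2x)·a(x) + (2). The last nonzero remainder is the constant 2 = gcd(f, a) in F_3. Back-substituting through the division chain expresses 2 = s(x)·a(x) + t(x)·f(x) with s(x) ≡ 2x^2 + x (mod f), so (2x^2 + x)·a(x) ≡ 2 (mod f). Multiplying by 2^(-1) ≡ 2 in F_3 gives a(x)^(-1) ≡ 2·(2x^2 + x) ≡ x^2 + 2x (mod f). Check: (x + 2)·(x^2 + 2x) = x^3 + x^2 + x ≡ 1 (mod x^3 + x^2 + x + 2).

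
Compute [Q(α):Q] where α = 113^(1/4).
[Q(α):Q] = 4

α is a root of x^4 - 113. By Eisenstein's criterion at the prime p = 113 (which divides the constant term 113 but p^2 = 12769 does not, since 113 is squarefree), x^4 - 113 is irreducible over Q. Hence [Q(α):Q] = 4.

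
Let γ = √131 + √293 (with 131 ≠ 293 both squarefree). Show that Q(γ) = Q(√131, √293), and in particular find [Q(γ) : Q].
[Q(γ) : Q] = 4 (equivalently, Q(γ) = Q(√131, √293))

Obviously Q(γ) ⊆ Q(√131, √293), and [Q(√131, √293):Q] = 4 (since 131, 293 are distinct squarefree integers > 1 with 38383 not a perfect square). To show equality we compute the minimal polynomial of γ. From γ = √131 + √293: γ^2 = 131 + 2√(38383) + 293 = 424 + 2√(38383), so γ^2 - 424 = 2√(38383); squaring, (γ^2 - 424)^2 = 4·38383, i.e. γ^4 - 848γ^2 + 179776 - 153532 = 0, i.e. γ^4 - 848γ^2 + 26244 = 0. So γ is a root of x^4 - 848x^2 + 26244. This polynomial is irreducible over Q: it has no rational root (each ±√131 ± √293 is irrational), and any factorization into two quadratics over Q would force √(38383) ∈ Q (pairing opposite roots) or √131, √293 ∈ Q (other pairings), all impossible. Hence [Q(γ):Q] = 4 = [Q(√131, √293):Q], so Q(γ) = Q(√131, √293).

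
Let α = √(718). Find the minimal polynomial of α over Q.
m_α(x) = x^2 - 718

α satisfies α^2 - 718 = 0, so x^2 - 718 annihilates α. Since d = 718 is squarefree and ≠ 1, it is not a perfect square in Q, so x^2 - 718 has no rational root and is therefore irreducible over Q (a degree-2 polynomial over a field is irreducible iff it has no root). Hence m_α(x) = x^2 - 718.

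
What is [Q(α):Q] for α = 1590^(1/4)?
[Q(α):Q] = 4

α is a root of x^4 - 1590. By Eisenstein's criterion at the prime p = 2 (which divides the constant term 1590 but p^2 = 4 does not, since 1590 is squarefree), x^4 - 1590 is irreducible over Q. Hence [Q(α):Q] = 4.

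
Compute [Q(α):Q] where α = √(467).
[Q(α):Q] = 2

[Q(α):Q] equals the degree of the minimal polynomial of α. Here α^2 = 467 and x^2 - 467 is irreducible (d = 467 is squarefree, ≠ 1, hence not a square), so deg(m_α) = 2. Thus [Q(α):Q] = 2.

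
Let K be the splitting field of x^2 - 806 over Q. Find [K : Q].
[K : Q] = 2

f(x) = x^2 - 806 factors as (x - √806)(x + √806). The splitting field is K = Q(√806). Since 806 is squarefree and > 1, it is not a perfect square, so x^2 - 806 is irreducible over Q and [Q(√806) : Q] = 2. Hence [K : Q] = 2.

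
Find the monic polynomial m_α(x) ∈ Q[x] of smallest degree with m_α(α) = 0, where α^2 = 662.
m_α(x) = x^2 - 662

α satisfies α^2 - 662 = 0, so x^2 - 662 annihilates α. Since d = 662 is squarefree and ≠ 1, it is not a perfect square in Q, so x^2 - 662 has no rational root and is therefore irreducible over Q (a degree-2 polynomial over a field is irreducible iff it has no root). Hence m_α(x) = x^2 - 662.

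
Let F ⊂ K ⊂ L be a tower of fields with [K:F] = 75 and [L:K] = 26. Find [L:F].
[L:F] = 1950

The tower law says that for any tower of field extensions F ⊂ K ⊂ L with finite degrees, [L:F] = [L:K] · [K:F]. Here this gives [L:F] = 26 · 75 = 1950.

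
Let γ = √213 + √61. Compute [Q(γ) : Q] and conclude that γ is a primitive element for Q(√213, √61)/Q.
[Q(γ) : Q] = 4 (equivalently, Q(γ) = Q(√213, √61))

Obviously Q(γ) ⊆ Q(√213, √61), and [Q(√213, √61):Q] = 4 (since 213, 61 are distinct squarefree integers > 1 with 12993 not a perfect square). To show equality we compute the minimal polynomial of γ. From γ = √213 + √61: γ^2 = 213 + 2√(12993) + 61 = 274 + 2√(12993), so γ^2 - 274 = 2√(12993); squaring, (γ^2 - 274)^2 = 4·12993, i.e. γ^4 - 548γ^2 + 75076 - 51972 = 0, i.e. γ^4 - 548γ^2 + 23104 = 0. So γ is a root of x^4 - 548x^2 + 23104. This polynomial is irreducible over Q: it has no rational root (each ±√213 ± √61 is irrational), and any factorization into two quadratics over Q would force √(12993) ∈ Q (pairing opposite roots) or √213, √61 ∈ Q (other pairings), all impossible. Hence [Q(γ):Q] = 4 = [Q(√213, √61):Q], so Q(γ) = Q(√213, √61).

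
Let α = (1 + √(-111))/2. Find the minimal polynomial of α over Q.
m_α(x) = x^2 - x + 28

From 2α - 1 = √(-111), squaring gives (2α - 1)^2 = -111, i.e. 4α^2 - 4α + 1 = -111, so α^2 - α + (1 + 111)/4 = 0. Since -111 ≡ 1 (mod 4), (1 + 111)/4 = 28 ∈ Z. The polynomial x^2 - x + 28 has discriminant 1 - 4·(28) = -111, which is not a perfect square in Q (d = -111 is squarefree and ≠ 1), so x^2 - x + 28 is irreducible over Q. It is the minimal polynomial of α.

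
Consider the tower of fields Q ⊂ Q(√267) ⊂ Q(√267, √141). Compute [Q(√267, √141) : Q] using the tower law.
[Q(√267, √141) : Q] = 4

[Q(√267):Q] = 2 (min poly x^2 - 267, irreducible since 267 is squarefree > 1). For the top step, suppose √141 ∈ Q(√267), say √141 = c + d√267 with c, d ∈ Q. Squaring: 141 = c^2 + 267d^2 + 2cd√267. Since √267 ∉ Q this forces 2cd = 0. If d = 0 then √141 = c ∈ Q, contradicting 141 squarefree > 1. If c = 0 then 141 = 267d^2, so 267·141 = (267d)^2 is a perfect square in Q — but 267·141 = 37647 is not a perfect square (since 267 and 141 are distinct squarefree integers). Contradiction. Hence √141 ∉ Q(√267), so x^2 - 141 stays irreducible over Q(√267) and [Q(√267, √141) : Q(√267)] = 2. By the tower law, [Q(√267, √141) : Q] = 2 · 2 = 4.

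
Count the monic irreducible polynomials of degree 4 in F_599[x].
There are 32184449700 monic irreducible polynomials of degree 4 over F_599

Each element of F_{599^4} that lies in no proper subfield is a root of exactly one monic irreducible of degree 4 over F_599, and each such polynomial has 4 distinct roots in F_{599^4}. By Möbius inversion the count is N_599(4) = (1/4) Σ_{d|4} μ(4/d) · 599^d = (1/4)(μ(4)·599^1 + μ(2)·599^2 + μ(1)·599^4) = 128737798800/4 = 32184449700.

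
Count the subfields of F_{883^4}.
F_{883^4} has 3 subfields

The subfields of F_{p^n} are exactly the fields F_{p^d} for d | n (each is the fixed field of the unique index-d subgroup of Gal(F_{p^n}/F_p) ≅ Z/nZ). The divisors of n = 4 are {1, 2, 4}, giving 3 subfields: F_{883^1}, F_{883^2}, F_{883^4}.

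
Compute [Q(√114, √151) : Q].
[Q(√114, √151) : Q] = 4

[Q(√114):Q] = 2 (min poly x^2 - 114, irreducible since 114 is squarefree > 1). For the top step, suppose √151 ∈ Q(√114), say √151 = c + d√114 with c, d ∈ Q. Squaring: 151 = c^2 + 114d^2 + 2cd√114. Since √114 ∉ Q this forces 2cd = 0. If d = 0 then √151 = c ∈ Q, contradicting 151 squarefree > 1. If c = 0 then 151 = 114d^2, so 114·151 = (114d)^2 is a perfect square in Q — but 114·151 = 17214 is not a perfect square (since 114 and 151 are distinct squarefree integers). Contradiction. Hence √151 ∉ Q(√114), so x^2 - 151 stays irreducible over Q(√114) and [Q(√114, √151) : Q(√114)] = 2. By the tower law, [Q(√114, √151) : Q] = 2 · 2 = 4.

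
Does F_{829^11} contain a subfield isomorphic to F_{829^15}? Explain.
No: F_{829^15} is not a subfield of F_{829^11}

F_{p^m} embeds in F_{p^n} iff m | n. Here 15 ∤ 11 (since 11 = 0·15 + 11 with remainder 11 ≠ 0), so F_{829^15} is not a subfield of F_{829^11}. Equivalently: if it were, the tower law would give 15 = [F_{829^15}:F_829] dividing [F_{829^11}:F_829] = 11, contradiction.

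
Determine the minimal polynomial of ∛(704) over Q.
m_α(x) = x^3 - 704

α satisfies α^3 = 704, so x^3 - 704 annihilates α. By the rational root test, a rational root p/q (in lowest terms) of x^3 - 704 would satisfy p^3 = 704 q^3, forcing q = 1 and p^3 = 704; but 704 is not a perfect cube, contradiction. A monic cubic over Q with no rational root is irreducible (any nontrivial factorization would include a linear factor). Hence x^3 - 704 is the minimal polynomial of α, and in particular [Q(α):Q] = 3.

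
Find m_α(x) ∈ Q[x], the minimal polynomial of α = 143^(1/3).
m_α(x) = x^3 - 143

α satisfies α^3 = 143, so x^3 - 143 annihilates α. By the rational root test, a rational root p/q (in lowest terms) of x^3 - 143 would satisfy p^3 = 143 q^3, forcing q = 1 and p^3 = 143; but 143 is not a perfect cube, contradiction. A monic cubic over Q with no rational root is irreducible (any nontrivial factorization would include a linear factor). Hence x^3 - 143 is the minimal polynomial of α, and in particular [Q(α):Q] = 3.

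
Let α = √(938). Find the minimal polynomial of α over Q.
m_α(x) = x^2 - 938

α satisfies α^2 - 938 = 0, so x^2 - 938 annihilates α. Since d = 938 is squarefree and ≠ 1, it is not a perfect square in Q, so x^2 - 938 has no rational root and is therefore irreducible over Q (a degree-2 polynomial over a field is irreducible iff it has no root). Hence m_α(x) = x^2 - 938.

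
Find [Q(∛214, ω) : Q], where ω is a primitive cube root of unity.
[Q(∛214, ω) : Q] = 6

[Q(∛214):Q] = 3 (min poly x^3 - 214, irreducible since 214 is not a perfect cube). [Q(ω):Q] = 2 (min poly x^2 + x + 1). Since Q(∛214) ⊂ R and ω ∉ R, we have ω ∉ Q(∛214), so x^2 + x + 1 remains irreducible over Q(∛214) and [Q(∛214, ω) : Q(∛214)] = 2. By the tower law, [Q(∛214, ω) : Q] = 3 · 2 = 6. (In fact Q(∛214, ω) is the splitting field of x^3 - 214 over Q.)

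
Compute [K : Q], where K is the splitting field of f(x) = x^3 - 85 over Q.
[K : Q] = 6

The roots of x^3 - 85 are ∛85, ω∛85, ω^2∛85 where ω = e^(2πi/3) is a primitive cube root of unity, so K = Q(∛85, ω). Now [Q(∛85):Q] = 3 (since 85 is not a perfect cube, x^3 - 85 is irreducible) and [Q(ω):Q] = 2. Both 2 and 3 divide [K:Q], and [K:Q] ≤ 3·2 = 6, so [K:Q] = 6. (Equivalently: Q(∛85) ⊂ R but ω ∉ R, so [K : Q(∛85)] = 2.)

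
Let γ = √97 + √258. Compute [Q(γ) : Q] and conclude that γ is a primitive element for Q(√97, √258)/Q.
[Q(γ) : Q] = 4 (equivalently, Q(γ) = Q(√97, √258))

Obviously Q(γ) ⊆ Q(√97, √258), and [Q(√97, √258):Q] = 4 (since 97, 258 are distinct squarefree integers > 1 with 25026 not a perfect square). To show equality we compute the minimal polynomial of γ. From γ = √97 + √258: γ^2 = 97 + 2√(25026) + 258 = 355 + 2√(25026), so γ^2 - 355 = 2√(25026); squaring, (γ^2 - 355)^2 = 4·25026, i.e. γ^4 - 710γ^2 + 126025 - 100104 = 0, i.e. γ^4 - 710γ^2 + 25921 = 0. So γ is a root of x^4 - 710x^2 + 25921. This polynomial is irreducible over Q: it has no rational root (each ±√97 ± √258 is irrational), and any factorization into two quadratics over Q would force √(25026) ∈ Q (pairing opposite roots) or √97, √258 ∈ Q (other pairings), all impossible. Hence [Q(γ):Q] = 4 = [Q(√97, √258):Q], so Q(γ) = Q(√97, √258).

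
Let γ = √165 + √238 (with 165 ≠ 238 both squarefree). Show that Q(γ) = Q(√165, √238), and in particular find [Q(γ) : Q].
[Q(γ) : Q] = 4 (equivalently, Q(γ) = Q(√165, √238))

Obviously Q(γ) ⊆ Q(√165, √238), and [Q(√165, √238):Q] = 4 (since 165, 238 are distinct squarefree integers > 1 with 39270 not a perfect square). To show equality we compute the minimal polynomial of γ. From γ = √165 + √238: γ^2 = 165 + 2√(39270) + 238 = 403 + 2√(39270), so γ^2 - 403 = 2√(39270); squaring, (γ^2 - 403)^2 = 4·39270, i.e. γ^4 - 806γ^2 + 162409 - 157080 = 0, i.e. γ^4 - 806γ^2 + 5329 = 0. So γ is a root of x^4 - 806x^2 + 5329. This polynomial is irreducible over Q: it has no rational root (each ±√165 ± √238 is irrational), and any factorization into two quadratics over Q would force √(39270) ∈ Q (pairing opposite roots) or √165, √238 ∈ Q (other pairings), all impossible. Hence [Q(γ):Q] = 4 = [Q(√165, √238):Q], so Q(γ) = Q(√165, √238).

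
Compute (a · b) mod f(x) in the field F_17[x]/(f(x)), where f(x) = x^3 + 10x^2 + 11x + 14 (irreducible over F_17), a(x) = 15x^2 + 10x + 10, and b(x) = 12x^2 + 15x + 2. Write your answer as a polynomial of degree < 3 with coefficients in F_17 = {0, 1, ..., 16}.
a · b ≡ x^2 + 4x + 7 (mod f(x))

Multiply in F_17[x]: a(x)·b(x) = (15x^2 + 10x + 10)·(12x^2 + 15x + 2) = 10x^4 + 5x^3 + 11x^2 + 3. This has degree ≥ 3, so divide by f(x) over F_17: 10x^4 + 5x^3 + 11x^2 + 3 = (10x + 7)·(x^3 + 10x^2 + 11x + 14) + (x^2 + 4x + 7). Hence a·b ≡ x^2 + 4x + 7 (mod f). (F_17[x]/(f) is a field with 17^3 = 4913 elements since f is irreducible of degree 3.)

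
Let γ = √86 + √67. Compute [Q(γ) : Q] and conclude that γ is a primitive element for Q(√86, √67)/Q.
[Q(γ) : Q] = 4 (equivalently, Q(γ) = Q(√86, √67))

Obviously Q(γ) ⊆ Q(√86, √67), and [Q(√86, √67):Q] = 4 (since 86, 67 are distinct squarefree integers > 1 with 5762 not a perfect square). To show equality we compute the minimal polynomial of γ. From γ = √86 + √67: γ^2 = 86 + 2√(5762) + 67 = 153 + 2√(5762), so γ^2 - 153 = 2√(5762); squaring, (γ^2 - 153)^2 = 4·5762, i.e. γ^4 - 306γ^2 + 23409 - 23048 = 0, i.e. γ^4 - 306γ^2 + 361 = 0. So γ is a root of x^4 - 306x^2 + 361. This polynomial is irreducible over Q: it has no rational root (each ±√86 ± √67 is irrational), and any factorization into two quadratics over Q would force √(5762) ∈ Q (pairing opposite roots) or √86, √67 ∈ Q (other pairings), all impossible. Hence [Q(γ):Q] = 4 = [Q(√86, √67):Q], so Q(γ) = Q(√86, √67).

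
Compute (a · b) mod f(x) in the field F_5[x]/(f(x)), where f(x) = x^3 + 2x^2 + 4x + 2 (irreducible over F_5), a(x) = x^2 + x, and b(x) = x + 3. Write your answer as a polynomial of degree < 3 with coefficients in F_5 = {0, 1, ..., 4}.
a · b ≡ 2x^2 + 4x + 3 (mod f(x))

Multiply in F_5[x]: a(x)·b(x) = (x^2 + x)·(x + 3) = x^3 + 4x^2 + 3x. This has degree ≥ 3, so divide by f(x) over F_5: x^3 + 4x^2 + 3x = (1)·(x^3 + 2x^2 + 4x + 2) + (2x^2 + 4x + 3). Hence a·b ≡ 2x^2 + 4x + 3 (mod f). (F_5[x]/(f) is a field with 5^3 = 125 elements since f is irreducible of degree 3.)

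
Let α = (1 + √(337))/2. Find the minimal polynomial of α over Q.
m_α(x) = x^2 - x - 84

From 2α - 1 = √(337), squaring gives (2α - 1)^2 = 337, i.e. 4α^2 - 4α + 1 = 337, so α^2 - α + (1 - 337)/4 = 0. Since 337 ≡ 1 (mod 4), (1 - 337)/4 = -84 ∈ Z. The polynomial x^2 - x - 84 has discriminant 1 - 4·(-84) = 337, which is not a perfect square in Q (d = 337 is squarefree and ≠ 1), so x^2 - x - 84 is irreducible over Q. It is the minimal polynomial of α.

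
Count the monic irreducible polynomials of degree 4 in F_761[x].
There are 83845138380 monic irreducible polynomials of degree 4 over F_761

Each element of F_{761^4} that lies in no proper subfield is a root of exactly one monic irreducible of degree 4 over F_761, and each such polynomial has 4 distinct roots in F_{761^4}. By Möbius inversion the count is N_761(4) = (1/4) Σ_{d|4} μ(4/d) · 761^d = (1/4)(μ(4)·761^1 + μ(2)·761^2 + μ(1)·761^4) = 335380553520/4 = 83845138380.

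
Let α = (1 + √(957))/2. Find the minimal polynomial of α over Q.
m_α(x) = x^2 - x - 239

From 2α - 1 = √(957), squaring gives (2α - 1)^2 = 957, i.e. 4α^2 - 4α + 1 = 957, so α^2 - α + (1 - 957)/4 = 0. Since 957 ≡ 1 (mod 4), (1 - 957)/4 = -239 ∈ Z. The polynomial x^2 - x - 239 has discriminant 1 - 4·(-239) = 957, which is not a perfect square in Q (d = 957 is squarefree and ≠ 1), so x^2 - x - 239 is irreducible over Q. It is the minimal polynomial of α.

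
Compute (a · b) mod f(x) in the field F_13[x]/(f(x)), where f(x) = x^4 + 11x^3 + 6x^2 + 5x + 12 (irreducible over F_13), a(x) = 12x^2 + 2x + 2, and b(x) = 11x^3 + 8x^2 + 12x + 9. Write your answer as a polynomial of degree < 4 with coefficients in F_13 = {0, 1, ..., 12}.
a · b ≡ 11x^3 + 4x^2 + 6x + 10 (mod f(x))

Multiply in F_13[x]: a(x)·b(x) = (12x^2 + 2x + 2)·(11x^3 + 8x^2 + 12x + 9) = 2x^5 + x^4 + 5x^2 + 3x + 5. This has degree ≥ 4, so divide by f(x) over F_13: 2x^5 + x^4 + 5x^2 + 3x + 5 = (2x + 5)·(x^4 + 11x^3 + 6x^2 + 5x + 12) + (11x^3 + 4x^2 + 6x + 10). Hence a·b ≡ 11x^3 + 4x^2 + 6x + 10 (mod f). (F_13[x]/(f) is a field with 13^4 = 28561 elements since f is irreducible of degree 4.)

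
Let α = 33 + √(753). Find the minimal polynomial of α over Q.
m_α(x) = x^2 - 66x + 336

From α - 33 = √(753), squaring gives (α - 33)^2 = 753, i.e. α^2 - 66α + 1089 = 753, so α^2 - 66α + 336 = 0. The discriminant of x^2 - 66x + 336 is (-66)^2 - 4·(336) = 4356 - 1344 = 3012, and 4·(753) is not a perfect square in Q since 753 is squarefree and ≠ 1. Hence x^2 - 66x + 336 is irreducible over Q and is the minimal polynomial of α.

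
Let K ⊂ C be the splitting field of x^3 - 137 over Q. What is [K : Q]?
[K : Q] = 6

The roots of x^3 - 137 are ∛137, ω∛137, ω^2∛137 where ω = e^(2πi/3) is a primitive cube root of unity, so K = Q(∛137, ω). Now [Q(∛137):Q] = 3 (since 137 is not a perfect cube, x^3 - 137 is irreducible) and [Q(ω):Q] = 2. Both 2 and 3 divide [K:Q], and [K:Q] ≤ 3·2 = 6, so [K:Q] = 6. (Equivalently: Q(∛137) ⊂ R but ω ∉ R, so [K : Q(∛137)] = 2.)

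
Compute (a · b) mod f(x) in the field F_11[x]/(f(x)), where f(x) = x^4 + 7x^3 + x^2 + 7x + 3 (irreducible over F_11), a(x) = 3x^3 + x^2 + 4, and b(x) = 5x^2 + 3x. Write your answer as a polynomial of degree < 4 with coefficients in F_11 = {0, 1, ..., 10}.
a · b ≡ 9x^3 + 6x^2 + 10x + 9 (mod f(x))

Multiply in F_11[x]: a(x)·b(x) = (3x^3 + x^2 + 4)·(5x^2 + 3x) = 4x^5 + 3x^4 + 3x^3 + 9x^2 + x. This has degree ≥ 4, so divide by f(x) over F_11: 4x^5 + 3x^4 + 3x^3 + 9x^2 + x = (4x + 8)·(x^4 + 7x^3 + x^2 + 7x + 3) + (9x^3 + 6x^2 + 10x + 9). Hence a·b ≡ 9x^3 + 6x^2 + 10x + 9 (mod f). (F_11[x]/(f) is a field with 11^4 = 14641 elements since f is irreducible of degree 4.)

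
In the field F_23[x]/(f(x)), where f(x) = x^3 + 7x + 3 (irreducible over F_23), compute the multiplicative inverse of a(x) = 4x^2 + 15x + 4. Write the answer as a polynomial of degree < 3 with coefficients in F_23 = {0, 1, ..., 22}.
a(x)^(-1) ≡ 10x^2 + 22x + 12 (mod f(x))

Since f is irreducible over F_23, F_23[x]/(f) is a field and a(x) ≠ 0 has an inverse. Apply the extended Euclidean algorithm to f(x) and a(x) in F_23[x]: f(x) = (6x + 12)·a(x) + (10x + 1);  a(x) = (5x + 1)·(10x + 1) + (3). The last nonzero remainder is the constant 3 = gcd(f, a) in F_23. Back-substituting through the division chain expresses 3 = s(x)·a(x) + t(x)·f(x) with s(x) ≡ 7x^2 + 20x + 13 (mod f), so (7x^2 + 20x + 13)·a(x) ≡ 3 (mod f). Multiplying by 3^(-1) ≡ 8 in F_23 gives a(x)^(-1) ≡ 8·(7x^2 + 20x + 13) ≡ 10x^2 + 22x + 12 (mod f). Check: (4x^2 + 15x + 4)·(10x^2 + 22x + 12) = 17x^4 + 8x^3 + 4x^2 + 15x + 2 ≡ 1 (mod x^3 + 7x + 3).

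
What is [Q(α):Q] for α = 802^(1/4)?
[Q(α):Q] = 4

α is a root of x^4 - 802. By Eisenstein's criterion at the prime p = 2 (which divides the constant term 802 but p^2 = 4 does not, since 802 is squarefree), x^4 - 802 is irreducible over Q. Hence [Q(α):Q] = 4.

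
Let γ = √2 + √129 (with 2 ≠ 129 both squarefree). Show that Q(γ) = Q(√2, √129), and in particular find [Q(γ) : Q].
[Q(γ) : Q] = 4 (equivalently, Q(γ) = Q(√2, √129))

Obviously Q(γ) ⊆ Q(√2, √129), and [Q(√2, √129):Q] = 4 (since 2, 129 are distinct squarefree integers > 1 with 258 not a perfect square). To show equality we compute the minimal polynomial of γ. From γ = √2 + √129: γ^2 = 2 + 2√(258) + 129 = 131 + 2√(258), so γ^2 - 131 = 2√(258); squaring, (γ^2 - 131)^2 = 4·258, i.e. γ^4 - 262γ^2 + 17161 - 1032 = 0, i.e. γ^4 - 262γ^2 + 16129 = 0. So γ is a root of x^4 - 262x^2 + 16129. This polynomial is irreducible over Q: it has no rational root (each ±√2 ± √129 is irrational), and any factorization into two quadratics over Q would force √(258) ∈ Q (pairing opposite roots) or √2, √129 ∈ Q (other pairings), all impossible. Hence [Q(γ):Q] = 4 = [Q(√2, √129):Q], so Q(γ) = Q(√2, √129).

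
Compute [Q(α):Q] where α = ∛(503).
[Q(α):Q] = 3

The minimal polynomial of α is x^3 - 503, irreducible over Q since 503 is not a perfect cube (so x^3 - 503 has no rational root). Hence [Q(α):Q] = deg(m_α) = 3.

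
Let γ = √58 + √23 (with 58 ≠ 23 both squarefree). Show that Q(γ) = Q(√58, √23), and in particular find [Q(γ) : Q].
[Q(γ) : Q] = 4 (equivalently, Q(γ) = Q(√58, √23))

Obviously Q(γ) ⊆ Q(√58, √23), and [Q(√58, √23):Q] = 4 (since 58, 23 are distinct squarefree integers > 1 with 1334 not a perfect square). To show equality we compute the minimal polynomial of γ. From γ = √58 + √23: γ^2 = 58 + 2√(1334) + 23 = 81 + 2√(1334), so γ^2 - 81 = 2√(1334); squaring, (γ^2 - 81)^2 = 4·1334, i.e. γ^4 - 162γ^2 + 6561 - 5336 = 0, i.e. γ^4 - 162γ^2 + 1225 = 0. So γ is a root of x^4 - 162x^2 + 1225. This polynomial is irreducible over Q: it has no rational root (each ±√58 ± √23 is irrational), and any factorization into two quadratics over Q would force √(1334) ∈ Q (pairing opposite roots) or √58, √23 ∈ Q (other pairings), all impossible. Hence [Q(γ):Q] = 4 = [Q(√58, √23):Q], so Q(γ) = Q(√58, √23).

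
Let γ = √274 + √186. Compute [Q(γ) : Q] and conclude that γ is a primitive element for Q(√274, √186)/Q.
[Q(γ) : Q] = 4 (equivalently, Q(γ) = Q(√274, √186))

Obviously Q(γ) ⊆ Q(√274, √186), and [Q(√274, √186):Q] = 4 (since 274, 186 are distinct squarefree integers > 1 with 50964 not a perfect square). To show equality we compute the minimal polynomial of γ. From γ = √274 + √186: γ^2 = 274 + 2√(50964) + 186 = 460 + 2√(50964), so γ^2 - 460 = 2√(50964); squaring, (γ^2 - 460)^2 = 4·50964, i.e. γ^4 - 920γ^2 + 211600 - 203856 = 0, i.e. γ^4 - 920γ^2 + 7744 = 0. So γ is a root of x^4 - 920x^2 + 7744. This polynomial is irreducible over Q: it has no rational root (each ±√274 ± √186 is irrational), and any factorization into two quadratics over Q would force √(50964) ∈ Q (pairing opposite roots) or √274, √186 ∈ Q (other pairings), all impossible. Hence [Q(γ):Q] = 4 = [Q(√274, √186):Q], so Q(γ) = Q(√274, √186).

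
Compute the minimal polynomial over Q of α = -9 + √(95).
m_α(x) = x^2 + 18x - 14

From α + 9 = √(95), squaring gives (α + 9)^2 = 95, i.e. α^2 + 18α + 81 = 95, so α^2 + 18α - 14 = 0. The discriminant of x^2 + 18x - 14 is (18)^2 - 4·(-14) = 324 + 56 = 380, and 4·(95) is not a perfect square in Q since 95 is squarefree and ≠ 1. Hence x^2 + 18x - 14 is irreducible over Q and is the minimal polynomial of α.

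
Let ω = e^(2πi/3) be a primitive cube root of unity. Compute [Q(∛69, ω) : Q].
[Q(∛69, ω) : Q] = 6

[Q(∛69):Q] = 3 (min poly x^3 - 69, irreducible since 69 is not a perfect cube). [Q(ω):Q] = 2 (min poly x^2 + x + 1). Since Q(∛69) ⊂ R and ω ∉ R, we have ω ∉ Q(∛69), so x^2 + x + 1 remains irreducible over Q(∛69) and [Q(∛69, ω) : Q(∛69)] = 2. By the tower law, [Q(∛69, ω) : Q] = 3 · 2 = 6. (In fact Q(∛69, ω) is the splitting field of x^3 - 69 over Q.)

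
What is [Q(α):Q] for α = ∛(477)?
[Q(α):Q] = 3

The minimal polynomial of α is x^3 - 477, irreducible over Q since 477 is not a perfect cube (so x^3 - 477 has no rational root). Hence [Q(α):Q] = deg(m_α) = 3.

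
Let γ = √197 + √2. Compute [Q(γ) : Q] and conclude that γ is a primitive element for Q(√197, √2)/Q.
[Q(γ) : Q] = 4 (equivalently, Q(γ) = Q(√197, √2))

Obviously Q(γ) ⊆ Q(√197, √2), and [Q(√197, √2):Q] = 4 (since 197, 2 are distinct squarefree integers > 1 with 394 not a perfect square). To show equality we compute the minimal polynomial of γ. From γ = √197 + √2: γ^2 = 197 + 2√(394) + 2 = 199 + 2√(394), so γ^2 - 199 = 2√(394); squaring, (γ^2 - 199)^2 = 4·394, i.e. γ^4 - 398γ^2 + 39601 - 1576 = 0, i.e. γ^4 - 398γ^2 + 38025 = 0. So γ is a root of x^4 - 398x^2 + 38025. This polynomial is irreducible over Q: it has no rational root (each ±√197 ± √2 is irrational), and any factorization into two quadratics over Q would force √(394) ∈ Q (pairing opposite roots) or √197, √2 ∈ Q (other pairings), all impossible. Hence [Q(γ):Q] = 4 = [Q(√197, √2):Q], so Q(γ) = Q(√197, √2).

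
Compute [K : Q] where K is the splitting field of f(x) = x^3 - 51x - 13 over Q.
[K : Q] = 6

By the rational root test, any rational root of the monic integer polynomial f(x) = x^3 - 51x - 13 must be an integer dividing the constant term -13, i.e. one of ±{1, 13}. Evaluating: f(1) = -63, f(-1) = 37, f(13) = 1521, f(-13) = -1547; none is 0, so f has no rational root and is therefore irreducible over Q (a cubic with no linear factor over a field is irreducible). For an irreducible cubic, the Galois group is A_3 or S_3 according as the discriminant disc(f) = -4a^3 - 27b^2 = -4·(-51)^3 - 27·(-13)^2 = 526041 is or is not a square in Q. Here disc(f) = 526041 is not a perfect square in Q, so the Galois group of f over Q is not contained in A_3 and must be all of S_3. The splitting field has degree |S_3| = 6 over Q, so [K : Q] = 6.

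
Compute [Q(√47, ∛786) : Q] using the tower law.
[Q(√47, ∛786) : Q] = 6

Let L = Q(√47, ∛786). Since Q(√47) ⊂ L and [Q(√47):Q] = 2, the tower law gives 2 | [L:Q]. Likewise Q(∛786) ⊂ L with [Q(∛786):Q] = 3 (because 786 is not a perfect cube), so 3 | [L:Q]. As gcd(2,3) = 1, [L:Q] is divisible by 6. Conversely L is generated over Q by √47 and ∛786, so [L:Q] ≤ 2·3 = 6. Therefore [Q(√47, ∛786) : Q] = 6.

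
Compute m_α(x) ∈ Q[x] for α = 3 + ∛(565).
m_α(x) = x^3 - 9x^2 + 27x - 592

Set β = α - 3 = ∛(565), so β^3 = 565. Then (α - 3)^3 - 565 = 0, i.e. α is a root of g(x) = (x - 3)^3 - 565 = x^3 - 9x^2 + 27x - 592. Since g(x) = h(x - 3) where h(x) = x^3 - 565, and h is irreducible over Q (because 565 is not a perfect cube, so h has no rational root, and a monic cubic with no rational root is irreducible), g is also irreducible (irreducibility is preserved under the substitution x → x - 3). Hence m_α(x) = x^3 - 9x^2 + 27x - 592.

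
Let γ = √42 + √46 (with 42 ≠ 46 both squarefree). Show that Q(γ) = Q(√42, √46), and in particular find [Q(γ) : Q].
[Q(γ) : Q] = 4 (equivalently, Q(γ) = Q(√42, √46))

Obviously Q(γ) ⊆ Q(√42, √46), and [Q(√42, √46):Q] = 4 (since 42, 46 are distinct squarefree integers > 1 with 1932 not a perfect square). To show equality we compute the minimal polynomial of γ. From γ = √42 + √46: γ^2 = 42 + 2√(1932) + 46 = 88 + 2√(1932), so γ^2 - 88 = 2√(1932); squaring, (γ^2 - 88)^2 = 4·1932, i.e. γ^4 - 176γ^2 + 7744 - 7728 = 0, i.e. γ^4 - 176γ^2 + 16 = 0. So γ is a root of x^4 - 176x^2 + 16. This polynomial is irreducible over Q: it has no rational root (each ±√42 ± √46 is irrational), and any factorization into two quadratics over Q would force √(1932) ∈ Q (pairing opposite roots) or √42, √46 ∈ Q (other pairings), all impossible. Hence [Q(γ):Q] = 4 = [Q(√42, √46):Q], so Q(γ) = Q(√42, √46).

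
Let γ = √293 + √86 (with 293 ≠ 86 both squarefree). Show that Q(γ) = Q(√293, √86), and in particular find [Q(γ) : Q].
[Q(γ) : Q] = 4 (equivalently, Q(γ) = Q(√293, √86))

Obviously Q(γ) ⊆ Q(√293, √86), and [Q(√293, √86):Q] = 4 (since 293, 86 are distinct squarefree integers > 1 with 25198 not a perfect square). To show equality we compute the minimal polynomial of γ. From γ = √293 + √86: γ^2 = 293 + 2√(25198) + 86 = 379 + 2√(25198), so γ^2 - 379 = 2√(25198); squaring, (γ^2 - 379)^2 = 4·25198, i.e. γ^4 - 758γ^2 + 143641 - 100792 = 0, i.e. γ^4 - 758γ^2 + 42849 = 0. So γ is a root of x^4 - 758x^2 + 42849. This polynomial is irreducible over Q: it has no rational root (each ±√293 ± √86 is irrational), and any factorization into two quadratics over Q would force √(25198) ∈ Q (pairing opposite roots) or √293, √86 ∈ Q (other pairings), all impossible. Hence [Q(γ):Q] = 4 = [Q(√293, √86):Q], so Q(γ) = Q(√293, √86).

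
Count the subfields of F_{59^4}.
F_{59^4} has 3 subfields

The subfields of F_{p^n} are exactly the fields F_{p^d} for d | n (each is the fixed field of the unique index-d subgroup of Gal(F_{p^n}/F_p) ≅ Z/nZ). The divisors of n = 4 are {1, 2, 4}, giving 3 subfields: F_{59^1}, F_{59^2}, F_{59^4}.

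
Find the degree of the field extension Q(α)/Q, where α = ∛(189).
[Q(α):Q] = 3

The minimal polynomial of α is x^3 - 189, irreducible over Q since 189 is not a perfect cube (so x^3 - 189 has no rational root). Hence [Q(α):Q] = deg(m_α) = 3.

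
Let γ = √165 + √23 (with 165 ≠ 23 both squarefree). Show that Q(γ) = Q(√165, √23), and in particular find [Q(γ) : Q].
[Q(γ) : Q] = 4 (equivalently, Q(γ) = Q(√165, √23))

Obviously Q(γ) ⊆ Q(√165, √23), and [Q(√165, √23):Q] = 4 (since 165, 23 are distinct squarefree integers > 1 with 3795 not a perfect square). To show equality we compute the minimal polynomial of γ. From γ = √165 + √23: γ^2 = 165 + 2√(3795) + 23 = 188 + 2√(3795), so γ^2 - 188 = 2√(3795); squaring, (γ^2 - 188)^2 = 4·3795, i.e. γ^4 - 376γ^2 + 35344 - 15180 = 0, i.e. γ^4 - 376γ^2 + 20164 = 0. So γ is a root of x^4 - 376x^2 + 20164. This polynomial is irreducible over Q: it has no rational root (each ±√165 ± √23 is irrational), and any factorization into two quadratics over Q would force √(3795) ∈ Q (pairing opposite roots) or √165, √23 ∈ Q (other pairings), all impossible. Hence [Q(γ):Q] = 4 = [Q(√165, √23):Q], so Q(γ) = Q(√165, √23).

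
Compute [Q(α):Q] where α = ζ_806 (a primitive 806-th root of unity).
[Q(α):Q] = 360

The minimal polynomial of ζ_806 over Q is the 806-th cyclotomic polynomial Φ_806(x), which is irreducible over Q and has degree φ(806) = 360. Hence [Q(α):Q] = φ(806) = 360.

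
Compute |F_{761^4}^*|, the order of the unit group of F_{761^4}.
|F_{761^4}^*| = 335381132640

F_{761^4} has 761^4 = 335381132641 elements; its multiplicative group consists of all nonzero elements, so |F_{761^4}^*| = 335381132641 - 1 = 335381132640. (It is cyclic since any finite subgroup of the multiplicative group of a field is cyclic.)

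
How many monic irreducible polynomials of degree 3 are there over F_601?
There are 72360400 monic irreducible polynomials of degree 3 over F_601

Each element of F_{601^3} that lies in no proper subfield is a root of exactly one monic irreducible of degree 3 over F_601, and each such polynomial has 3 distinct roots in F_{601^3}. By Möbius inversion the count is N_601(3) = (1/3) Σ_{d|3} μ(3/d) · 601^d = (1/3)(μ(3)·601^1 + μ(1)·601^3) = 217081200/3 = 72360400.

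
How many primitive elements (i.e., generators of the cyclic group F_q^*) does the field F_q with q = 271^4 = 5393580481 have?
There are φ(5393580480) = 1353646080 primitive elements

F_q^* is cyclic of order q - 1 = 5393580480. A cyclic group of order m has exactly φ(m) generators. Here m = 5393580480 = 2^6 · 3^3 · 5 · 17 · 36721, so the number of primitive elements is φ(5393580480) = 1353646080.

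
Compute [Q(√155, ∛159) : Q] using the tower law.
[Q(√155, ∛159) : Q] = 6

Let L = Q(√155, ∛159). Since Q(√155) ⊂ L and [Q(√155):Q] = 2, the tower law gives 2 | [L:Q]. Likewise Q(∛159) ⊂ L with [Q(∛159):Q] = 3 (because 159 is not a perfect cube), so 3 | [L:Q]. As gcd(2,3) = 1, [L:Q] is divisible by 6. Conversely L is generated over Q by √155 and ∛159, so [L:Q] ≤ 2·3 = 6. Therefore [Q(√155, ∛159) : Q] = 6.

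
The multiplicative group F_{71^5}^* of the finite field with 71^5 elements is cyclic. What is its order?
|F_{71^5}^*| = 1804229350

F_{71^5} has 71^5 = 1804229351 elements; its multiplicative group consists of all nonzero elements, so |F_{71^5}^*| = 1804229351 - 1 = 1804229350. (It is cyclic since any finite subgroup of the multiplicative group of a field is cyclic.)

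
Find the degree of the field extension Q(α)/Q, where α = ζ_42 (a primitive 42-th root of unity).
[Q(α):Q] = 12

The minimal polynomial of ζ_42 over Q is the 42-th cyclotomic polynomial Φ_42(x), which is irreducible over Q and has degree φ(42) = 12. Hence [Q(α):Q] = φ(42) = 12.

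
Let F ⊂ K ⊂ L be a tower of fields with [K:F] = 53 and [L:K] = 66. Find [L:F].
[L:F] = 3498

The tower law says that for any tower of field extensions F ⊂ K ⊂ L with finite degrees, [L:F] = [L:K] · [K:F]. Here this gives [L:F] = 66 · 53 = 3498.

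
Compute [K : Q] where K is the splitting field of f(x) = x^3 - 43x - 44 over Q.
[K : Q] = 6

By the rational root test, any rational root of the monic integer polynomial f(x) = x^3 - 43x - 44 must be an integer dividing the constant term -44, i.e. one of ±{1, 2, 4, 11, 22, 44}. Evaluating: f(1) = -86, f(-1) = -2, f(2) = -122, f(-2) = 34, f(4) = -152, f(-4) = 64, f(11) = 814, f(-11) = -902, f(22) = 9658, f(-22) = -9746, f(44) = 83248, f(-44) = -83336; none is 0, so f has no rational root and is therefore irreducible over Q (a cubic with no linear factor over a field is irreducible). For an irreducible cubic, the Galois group is A_3 or S_3 according as the discriminant disc(f) = -4a^3 - 27b^2 = -4·(-43)^3 - 27·(-44)^2 = 265756 is or is not a square in Q. Here disc(f) = 265756 is not a perfect square in Q, so the Galois group of f over Q is not contained in A_3 and must be all of S_3. The splitting field has degree |S_3| = 6 over Q, so [K : Q] = 6.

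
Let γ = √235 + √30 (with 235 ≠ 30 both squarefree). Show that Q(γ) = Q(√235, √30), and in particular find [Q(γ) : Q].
[Q(γ) : Q] = 4 (equivalently, Q(γ) = Q(√235, √30))

Obviously Q(γ) ⊆ Q(√235, √30), and [Q(√235, √30):Q] = 4 (since 235, 30 are distinct squarefree integers > 1 with 7050 not a perfect square). To show equality we compute the minimal polynomial of γ. From γ = √235 + √30: γ^2 = 235 + 2√(7050) + 30 = 265 + 2√(7050), so γ^2 - 265 = 2√(7050); squaring, (γ^2 - 265)^2 = 4·7050, i.e. γ^4 - 530γ^2 + 70225 - 28200 = 0, i.e. γ^4 - 530γ^2 + 42025 = 0. So γ is a root of x^4 - 530x^2 + 42025. This polynomial is irreducible over Q: it has no rational root (each ±√235 ± √30 is irrational), and any factorization into two quadratics over Q would force √(7050) ∈ Q (pairing opposite roots) or √235, √30 ∈ Q (other pairings), all impossible. Hence [Q(γ):Q] = 4 = [Q(√235, √30):Q], so Q(γ) = Q(√235, √30).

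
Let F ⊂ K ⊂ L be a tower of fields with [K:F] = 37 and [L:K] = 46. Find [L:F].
[L:F] = 1702

The tower law says that for any tower of field extensions F ⊂ K ⊂ L with finite degrees, [L:F] = [L:K] · [K:F]. Here this gives [L:F] = 46 · 37 = 1702.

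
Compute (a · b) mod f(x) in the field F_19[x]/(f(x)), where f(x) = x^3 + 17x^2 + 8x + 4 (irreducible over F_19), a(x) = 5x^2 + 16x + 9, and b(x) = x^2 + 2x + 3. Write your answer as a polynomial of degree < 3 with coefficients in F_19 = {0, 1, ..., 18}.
a · b ≡ 12x^2 + 5x + 16 (mod f(x))

Multiply in F_19[x]: a(x)·b(x) = (5x^2 + 16x + 9)·(x^2 + 2x + 3) = 5x^4 + 7x^3 + 18x^2 + 9x + 8. This has degree ≥ 3, so divide by f(x) over F_19: 5x^4 + 7x^3 + 18x^2 + 9x + 8 = (5x + 17)·(x^3 + 17x^2 + 8x + 4) + (12x^2 + 5x + 16). Hence a·b ≡ 12x^2 + 5x + 16 (mod f). (F_19[x]/(f) is a field with 19^3 = 6859 elements since f is irreducible of degree 3.)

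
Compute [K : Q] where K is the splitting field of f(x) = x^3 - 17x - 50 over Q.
[K : Q] = 6

By the rational root test, any rational root of the monic integer polynomial f(x) = x^3 - 17x - 50 must be an integer dividing the constant term -50, i.e. one of ±{1, 2, 5, 10, 25, 50}. Evaluating: f(1) = -66, f(-1) = -34, f(2) = -76, f(-2) = -24, f(5) = -10, f(-5) = -90, f(10) = 780, f(-10) = -880, f(25) = 15150, f(-25) = -15250, f(50) = 124100, f(-50) = -124200; none is 0, so f has no rational root and is therefore irreducible over Q (a cubic with no linear factor over a field is irreducible). For an irreducible cubic, the Galois group is A_3 or S_3 according as the discriminant disc(f) = -4a^3 - 27b^2 = -4·(-17)^3 - 27·(-50)^2 = -47848 is or is not a square in Q. Here disc(f) = -47848 is not a perfect square in Q, so the Galois group of f over Q is not contained in A_3 and must be all of S_3. The splitting field has degree |S_3| = 6 over Q, so [K : Q] = 6.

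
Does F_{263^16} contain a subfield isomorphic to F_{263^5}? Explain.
No: F_{263^5} is not a subfield of F_{263^16}

F_{p^m} embeds in F_{p^n} iff m | n. Here 5 ∤ 16 (since 16 = 3·5 + 1 with remainder 1 ≠ 0), so F_{263^5} is not a subfield of F_{263^16}. Equivalently: if it were, the tower law would give 5 = [F_{263^5}:F_263] dividing [F_{263^16}:F_263] = 16, contradiction.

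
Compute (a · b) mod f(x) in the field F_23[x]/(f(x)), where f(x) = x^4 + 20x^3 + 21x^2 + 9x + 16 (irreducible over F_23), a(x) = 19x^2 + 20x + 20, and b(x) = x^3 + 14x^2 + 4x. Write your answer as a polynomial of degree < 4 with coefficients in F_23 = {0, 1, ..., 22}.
a · b ≡ 17x^3 + x^2 + x + 9 (mod f(x))

Multiply in F_23[x]: a(x)·b(x) = (19x^2 + 20x + 20)·(x^3 + 14x^2 + 4x) = 19x^5 + 10x^4 + 8x^3 + 15x^2 + 11x. This has degree ≥ 4, so divide by f(x) over F_23: 19x^5 + 10x^4 + 8x^3 + 15x^2 + 11x = (19x + 21)·(x^4 + 20x^3 + 21x^2 + 9x + 16) + (17x^3 + x^2 + x + 9). Hence a·b ≡ 17x^3 + x^2 + x + 9 (mod f). (F_23[x]/(f) is a field with 23^4 = 279841 elements since f is irreducible of degree 4.)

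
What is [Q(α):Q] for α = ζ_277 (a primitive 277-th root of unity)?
[Q(α):Q] = 276

The minimal polynomial of ζ_277 over Q is the 277-th cyclotomic polynomial Φ_277(x), which is irreducible over Q and has degree φ(277) = 276. Hence [Q(α):Q] = φ(277) = 276.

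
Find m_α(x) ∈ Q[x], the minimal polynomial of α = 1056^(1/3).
m_α(x) = x^3 - 1056

α satisfies α^3 = 1056, so x^3 - 1056 annihilates α. By the rational root test, a rational root p/q (in lowest terms) of x^3 - 1056 would satisfy p^3 = 1056 q^3, forcing q = 1 and p^3 = 1056; but 1056 is not a perfect cube, contradiction. A monic cubic over Q with no rational root is irreducible (any nontrivial factorization would include a linear factor). Hence x^3 - 1056 is the minimal polynomial of α, and in particular [Q(α):Q] = 3.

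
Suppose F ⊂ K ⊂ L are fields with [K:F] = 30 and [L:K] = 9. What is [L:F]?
[L:F] = 270

The tower law says that for any tower of field extensions F ⊂ K ⊂ L with finite degrees, [L:F] = [L:K] · [K:F]. Here this gives [L:F] = 9 · 30 = 270.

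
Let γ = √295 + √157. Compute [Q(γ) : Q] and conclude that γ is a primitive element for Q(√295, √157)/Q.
[Q(γ) : Q] = 4 (equivalently, Q(γ) = Q(√295, √157))

Obviously Q(γ) ⊆ Q(√295, √157), and [Q(√295, √157):Q] = 4 (since 295, 157 are distinct squarefree integers > 1 with 46315 not a perfect square). To show equality we compute the minimal polynomial of γ. From γ = √295 + √157: γ^2 = 295 + 2√(46315) + 157 = 452 + 2√(46315), so γ^2 - 452 = 2√(46315); squaring, (γ^2 - 452)^2 = 4·46315, i.e. γ^4 - 904γ^2 + 204304 - 185260 = 0, i.e. γ^4 - 904γ^2 + 19044 = 0. So γ is a root of x^4 - 904x^2 + 19044. This polynomial is irreducible over Q: it has no rational root (each ±√295 ± √157 is irrational), and any factorization into two quadratics over Q would force √(46315) ∈ Q (pairing opposite roots) or √295, √157 ∈ Q (other pairings), all impossible. Hence [Q(γ):Q] = 4 = [Q(√295, √157):Q], so Q(γ) = Q(√295, √157).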